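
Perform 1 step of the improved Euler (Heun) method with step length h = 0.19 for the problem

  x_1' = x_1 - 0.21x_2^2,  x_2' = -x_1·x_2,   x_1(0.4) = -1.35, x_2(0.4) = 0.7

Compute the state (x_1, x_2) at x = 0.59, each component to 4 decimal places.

-1.6579, 0.9256

Heun on (x_1,x_2): k1 = f(x_n, state_n); k2 = f(x_n + h, state_n + h·k1); state_{n+1} = state_n + (h/2)·(k1 + k2).
0.400000: (-1.350000, 0.700000)
  k1 = (-1.452900, 0.945000)
  predictor → (-1.626051, 0.879550)
  k2 = (-1.788509, 1.430193)
  → (-1.657934, 0.925643)
(x_1(0.59), x_2(0.59)) ≈ (-1.6579, 0.9256)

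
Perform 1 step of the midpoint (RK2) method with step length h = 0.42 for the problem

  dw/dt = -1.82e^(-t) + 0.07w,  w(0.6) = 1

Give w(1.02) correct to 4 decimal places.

Midpoint: k1 = f(t_n, w_n); k2 = f(t_n + h/2, w_n + (h/2)·k1); w_{n+1} = w_n + h·k2.
t=0.600000, w=1.000000:
  k1 = f(0.600000, 1.000000) = -0.928837
  k2 = f(0.810000, 0.804944) = -0.753296
  w ← 1.000000 + 0.42·(-0.753296) = 0.683616
w(1.02) ≈ 0.6836

0.6836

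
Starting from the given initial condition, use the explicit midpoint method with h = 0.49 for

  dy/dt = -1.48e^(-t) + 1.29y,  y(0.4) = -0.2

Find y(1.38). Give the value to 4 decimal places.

-1.9768

Midpoint: k1 = f(t_n, y_n); k2 = f(t_n + h/2, y_n + (h/2)·k1); y_{n+1} = y_n + h·k2.
t=0.400000, y=-0.200000:
  k1 = f(0.400000, -0.200000) = -1.250074
  k2 = f(0.645000, -0.506268) = -1.429586
  y ← -0.200000 + 0.49·(-1.429586) = -0.900497
t=0.890000, y=-0.900497:
  k1 = f(0.890000, -0.900497) = -1.769412
  k2 = f(1.135000, -1.334003) = -2.196569
  y ← -0.900497 + 0.49·(-2.196569) = -1.976816
y(1.38) ≈ -1.9768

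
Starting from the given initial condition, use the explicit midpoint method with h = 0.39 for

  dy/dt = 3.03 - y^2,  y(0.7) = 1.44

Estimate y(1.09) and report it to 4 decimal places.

Midpoint: k1 = f(t_n, y_n); k2 = f(t_n + h/2, y_n + (h/2)·k1); y_{n+1} = y_n + h·k2.
t=0.700000, y=1.440000:
  k1 = f(0.700000, 1.440000) = 0.956400
  k2 = f(0.895000, 1.626498) = 0.384504
  y ← 1.440000 + 0.39·0.384504 = 1.589957
y(1.09) ≈ 1.5900

1.5900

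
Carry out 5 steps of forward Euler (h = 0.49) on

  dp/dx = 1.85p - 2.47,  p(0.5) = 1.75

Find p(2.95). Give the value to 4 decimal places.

Euler: p_{n+1} = p_n + h·f(x_n, p_n).
x=0.500000, p=1.750000: f=0.767500 → p ← 1.750000 + 0.49·0.767500 = 2.126075
x=0.990000, p=2.126075: f=1.463239 → p ← 2.126075 + 0.49·1.463239 = 2.843062
x=1.480000, p=2.843062: f=2.789665 → p ← 2.843062 + 0.49·2.789665 = 4.209998
x=1.970000, p=4.209998: f=5.318496 → p ← 4.209998 + 0.49·5.318496 = 6.816061
x=2.460000, p=6.816061: f=10.139712 → p ← 6.816061 + 0.49·10.139712 = 11.784519
p(2.95) ≈ 11.7845

11.7845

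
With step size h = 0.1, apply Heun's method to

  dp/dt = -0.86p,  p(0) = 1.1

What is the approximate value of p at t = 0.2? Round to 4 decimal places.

Heun: k1 = f(t_n, p_n); k2 = f(t_n + h, p_n + h·k1); p_{n+1} = p_n + (h/2)·(k1 + k2).
t=0.000000, p=1.100000:
  k1 = f(0.000000, 1.100000) = -0.946000
  k2 = f(0.100000, 1.005400) = -0.864644
  p ← 1.100000 + (0.1/2)·(-0.946000 + (-0.864644)) = 1.009468
t=0.100000, p=1.009468:
  k1 = f(0.100000, 1.009468) = -0.868142
  k2 = f(0.200000, 0.922654) = -0.793482
  p ← 1.009468 + (0.1/2)·(-0.868142 + (-0.793482)) = 0.926387
p(0.2) ≈ 0.9264

0.9264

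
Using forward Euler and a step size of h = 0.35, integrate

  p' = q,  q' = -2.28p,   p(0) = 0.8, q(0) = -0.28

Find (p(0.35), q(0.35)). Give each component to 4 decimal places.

0.7020, -0.9184

Euler on (p,q): p_{n+1} = p_n + h·p', q_{n+1} = q_n + h·q'.
0.000000: (0.800000, -0.280000); f=(-0.280000, -1.824000) → (0.702000, -0.918400)
(p(0.35), q(0.35)) ≈ (0.7020, -0.9184)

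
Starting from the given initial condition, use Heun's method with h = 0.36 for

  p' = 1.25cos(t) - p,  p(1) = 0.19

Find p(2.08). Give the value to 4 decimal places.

-0.0049

Heun: k1 = f(t_n, p_n); k2 = f(t_n + h, p_n + h·k1); p_{n+1} = p_n + (h/2)·(k1 + k2).
t=1.000000, p=0.190000:
  k1 = f(1.000000, 0.190000) = 0.485378
  k2 = f(1.360000, 0.364736) = -0.103188
  p ← 0.190000 + (0.36/2)·(0.485378 + (-0.103188)) = 0.258794
t=1.360000, p=0.258794:
  k1 = f(1.360000, 0.258794) = 0.002754
  k2 = f(1.720000, 0.259786) = -0.445599
  p ← 0.258794 + (0.36/2)·(0.002754 + (-0.445599)) = 0.179082
t=1.720000, p=0.179082:
  k1 = f(1.720000, 0.179082) = -0.364896
  k2 = f(2.080000, 0.047720) = -0.657072
  p ← 0.179082 + (0.36/2)·(-0.364896 + (-0.657072)) = -0.004872
p(2.08) ≈ -0.0049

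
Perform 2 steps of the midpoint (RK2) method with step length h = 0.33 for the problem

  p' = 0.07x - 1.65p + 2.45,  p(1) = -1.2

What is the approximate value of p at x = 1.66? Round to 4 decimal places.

Midpoint: k1 = f(x_n, p_n); k2 = f(x_n + h/2, p_n + (h/2)·k1); p_{n+1} = p_n + h·k2.
x=1.000000, p=-1.200000:
  k1 = f(1.000000, -1.200000) = 4.500000
  k2 = f(1.165000, -0.457500) = 3.286425
  p ← -1.200000 + 0.33·3.286425 = -0.115480
x=1.330000, p=-0.115480:
  k1 = f(1.330000, -0.115480) = 2.733642
  k2 = f(1.495000, 0.335571) = 2.000958
  p ← -0.115480 + 0.33·2.000958 = 0.544836
p(1.66) ≈ 0.5448

0.5448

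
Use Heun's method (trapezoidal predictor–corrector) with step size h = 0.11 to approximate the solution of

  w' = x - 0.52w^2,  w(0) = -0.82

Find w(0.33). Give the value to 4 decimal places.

Heun: k1 = f(x_n, w_n); k2 = f(x_n + h, w_n + h·k1); w_{n+1} = w_n + (h/2)·(k1 + k2).
x=0.000000, w=-0.820000:
  k1 = f(0.000000, -0.820000) = -0.349648
  k2 = f(0.110000, -0.858461) = -0.273217
  w ← -0.820000 + (0.11/2)·(-0.349648 + (-0.273217)) = -0.854258
x=0.110000, w=-0.854258:
  k1 = f(0.110000, -0.854258) = -0.269473
  k2 = f(0.220000, -0.883900) = -0.186265
  w ← -0.854258 + (0.11/2)·(-0.269473 + (-0.186265)) = -0.879323
x=0.220000, w=-0.879323:
  k1 = f(0.220000, -0.879323) = -0.182069
  k2 = f(0.330000, -0.899351) = -0.090593
  w ← -0.879323 + (0.11/2)·(-0.182069 + (-0.090593)) = -0.894320
w(0.33) ≈ -0.8943

-0.8943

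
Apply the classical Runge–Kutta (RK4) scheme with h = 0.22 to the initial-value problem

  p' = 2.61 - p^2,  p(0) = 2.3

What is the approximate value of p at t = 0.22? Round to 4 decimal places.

1.9209

RK4: k1 = f(t_n, p_n); k2 = f(t_n + h/2, p_n + (h/2)·k1); k3 = f(t_n + h/2, p_n + (h/2)·k2); k4 = f(t_n + h, p_n + h·k3); p_{n+1} = p_n + (h/6)·(k1 + 2k2 + 2k3 + k4).
t=0.000000, p=2.300000:
  k1 = f(0.000000, 2.300000) = -2.680000
  k2 = f(0.110000, 2.005200) = -1.410827
  k3 = f(0.110000, 2.144809) = -1.990206
  k4 = f(0.220000, 1.862155) = -0.857620
  p ← 2.300000 + (0.22/6)·(k1 + 2k2 + 2k3 + k4) = 1.920878
p(0.22) ≈ 1.9209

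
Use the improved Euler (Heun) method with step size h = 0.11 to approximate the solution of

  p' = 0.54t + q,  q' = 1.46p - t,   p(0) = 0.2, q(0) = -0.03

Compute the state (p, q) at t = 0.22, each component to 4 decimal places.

Heun on (p,q): k1 = f(t_n, state_n); k2 = f(t_n + h, state_n + h·k1); state_{n+1} = state_n + (h/2)·(k1 + k2).
0.000000: (0.200000, -0.030000)
  k1 = (-0.030000, 0.292000)
  predictor → (0.196700, 0.002120)
  k2 = (0.061520, 0.177182)
  → (0.201734, -0.004195)
0.110000: (0.201734, -0.004195)
  k1 = (0.055205, 0.184531)
  predictor → (0.207806, 0.016103)
  k2 = (0.134903, 0.083397)
  → (0.212190, 0.010541)
(p(0.22), q(0.22)) ≈ (0.2122, 0.0105)

0.2122, 0.0105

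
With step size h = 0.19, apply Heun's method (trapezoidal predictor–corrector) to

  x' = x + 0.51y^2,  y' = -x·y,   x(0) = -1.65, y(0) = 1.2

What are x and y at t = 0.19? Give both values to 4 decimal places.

Heun on (x,y): k1 = f(t_n, state_n); k2 = f(t_n + h, state_n + h·k1); state_{n+1} = state_n + (h/2)·(k1 + k2).
0.000000: (-1.650000, 1.200000)
  k1 = (-0.915600, 1.980000)
  predictor → (-1.823964, 1.576200)
  k2 = (-0.556917, 2.874932)
  → (-1.789889, 1.661219)
(x(0.19), y(0.19)) ≈ (-1.7899, 1.6612)

-1.7899, 1.6612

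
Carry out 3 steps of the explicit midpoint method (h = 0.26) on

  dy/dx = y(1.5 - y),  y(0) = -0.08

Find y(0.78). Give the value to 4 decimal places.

-0.2816

Midpoint: k1 = f(x_n, y_n); k2 = f(x_n + h/2, y_n + (h/2)·k1); y_{n+1} = y_n + h·k2.
x=0.000000, y=-0.080000:
  k1 = f(0.000000, -0.080000) = -0.126400
  k2 = f(0.130000, -0.096432) = -0.153947
  y ← -0.080000 + 0.26·(-0.153947) = -0.120026
x=0.260000, y=-0.120026:
  k1 = f(0.260000, -0.120026) = -0.194446
  k2 = f(0.390000, -0.145304) = -0.239070
  y ← -0.120026 + 0.26·(-0.239070) = -0.182184
x=0.520000, y=-0.182184:
  k1 = f(0.520000, -0.182184) = -0.306468
  k2 = f(0.650000, -0.222025) = -0.382333
  y ← -0.182184 + 0.26·(-0.382333) = -0.281591
y(0.78) ≈ -0.2816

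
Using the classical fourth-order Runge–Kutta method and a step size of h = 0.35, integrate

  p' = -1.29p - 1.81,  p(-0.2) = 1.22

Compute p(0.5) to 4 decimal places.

RK4: k1 = f(t_n, p_n); k2 = f(t_n + h/2, p_n + (h/2)·k1); k3 = f(t_n + h/2, p_n + (h/2)·k2); k4 = f(t_n + h, p_n + h·k3); p_{n+1} = p_n + (h/6)·(k1 + 2k2 + 2k3 + k4).
t=-0.200000, p=1.220000:
  k1 = f(-0.200000, 1.220000) = -3.383800
  k2 = f(-0.025000, 0.627835) = -2.619907
  k3 = f(-0.025000, 0.761516) = -2.792356
  k4 = f(0.150000, 0.242675) = -2.123051
  p ← 1.220000 + (0.35/6)·(k1 + 2k2 + 2k3 + k4) = 0.267336
t=0.150000, p=0.267336:
  k1 = f(0.150000, 0.267336) = -2.154864
  k2 = f(0.325000, -0.109765) = -1.668403
  k3 = f(0.325000, -0.024634) = -1.778222
  k4 = f(0.500000, -0.355041) = -1.351997
  p ← 0.267336 + (0.35/6)·(k1 + 2k2 + 2k3 + k4) = -0.339337
p(0.5) ≈ -0.3393

-0.3393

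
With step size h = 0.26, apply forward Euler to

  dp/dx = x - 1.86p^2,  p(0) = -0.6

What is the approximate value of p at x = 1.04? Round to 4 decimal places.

-2.0081

Euler: p_{n+1} = p_n + h·f(x_n, p_n).
x=0.000000, p=-0.600000: f=-0.669600 → p ← -0.600000 + 0.26·(-0.669600) = -0.774096
x=0.260000, p=-0.774096: f=-0.854558 → p ← -0.774096 + 0.26·(-0.854558) = -0.996281
x=0.520000, p=-0.996281: f=-1.326191 → p ← -0.996281 + 0.26·(-1.326191) = -1.341091
x=0.780000, p=-1.341091: f=-2.565255 → p ← -1.341091 + 0.26·(-2.565255) = -2.008057
p(1.04) ≈ -2.0081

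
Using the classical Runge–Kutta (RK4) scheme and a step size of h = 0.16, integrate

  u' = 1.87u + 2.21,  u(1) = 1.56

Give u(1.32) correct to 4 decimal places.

RK4: k1 = f(s_n, u_n); k2 = f(s_n + h/2, u_n + (h/2)·k1); k3 = f(s_n + h/2, u_n + (h/2)·k2); k4 = f(s_n + h, u_n + h·k3); u_{n+1} = u_n + (h/6)·(k1 + 2k2 + 2k3 + k4).
s=1.000000, u=1.560000:
  k1 = f(1.000000, 1.560000) = 5.127200
  k2 = f(1.080000, 1.970176) = 5.894229
  k3 = f(1.080000, 2.031538) = 6.008977
  k4 = f(1.160000, 2.521436) = 6.925086
  u ← 1.560000 + (0.16/6)·(k1 + 2k2 + 2k3 + k4) = 2.516232
s=1.160000, u=2.516232:
  k1 = f(1.160000, 2.516232) = 6.915354
  k2 = f(1.240000, 3.069460) = 7.949891
  k3 = f(1.240000, 3.152223) = 8.104657
  k4 = f(1.320000, 3.812977) = 9.340267
  u ← 2.516232 + (0.16/6)·(k1 + 2k2 + 2k3 + k4) = 3.805958
u(1.32) ≈ 3.8060

3.8060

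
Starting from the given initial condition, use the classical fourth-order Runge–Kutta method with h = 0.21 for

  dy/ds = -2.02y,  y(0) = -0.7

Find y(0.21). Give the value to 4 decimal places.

RK4: k1 = f(s_n, y_n); k2 = f(s_n + h/2, y_n + (h/2)·k1); k3 = f(s_n + h/2, y_n + (h/2)·k2); k4 = f(s_n + h, y_n + h·k3); y_{n+1} = y_n + (h/6)·(k1 + 2k2 + 2k3 + k4).
s=0.000000, y=-0.700000:
  k1 = f(0.000000, -0.700000) = 1.414000
  k2 = f(0.105000, -0.551530) = 1.114091
  k3 = f(0.105000, -0.583020) = 1.177701
  k4 = f(0.210000, -0.452683) = 0.914419
  y ← -0.700000 + (0.21/6)·(k1 + 2k2 + 2k3 + k4) = -0.458080
y(0.21) ≈ -0.4581

-0.4581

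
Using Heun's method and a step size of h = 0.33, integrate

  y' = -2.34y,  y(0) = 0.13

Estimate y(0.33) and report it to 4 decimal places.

Heun: k1 = f(t_n, y_n); k2 = f(t_n + h, y_n + h·k1); y_{n+1} = y_n + (h/2)·(k1 + k2).
t=0.000000, y=0.130000:
  k1 = f(0.000000, 0.130000) = -0.304200
  k2 = f(0.330000, 0.029614) = -0.069297
  y ← 0.130000 + (0.33/2)·(-0.304200 + (-0.069297)) = 0.068373
y(0.33) ≈ 0.0684

0.0684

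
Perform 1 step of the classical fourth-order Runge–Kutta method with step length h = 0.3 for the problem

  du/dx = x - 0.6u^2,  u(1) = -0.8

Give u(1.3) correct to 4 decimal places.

-0.5400

RK4: k1 = f(x_n, u_n); k2 = f(x_n + h/2, u_n + (h/2)·k1); k3 = f(x_n + h/2, u_n + (h/2)·k2); k4 = f(x_n + h, u_n + h·k3); u_{n+1} = u_n + (h/6)·(k1 + 2k2 + 2k3 + k4).
x=1.000000, u=-0.800000:
  k1 = f(1.000000, -0.800000) = 0.616000
  k2 = f(1.150000, -0.707600) = 0.849581
  k3 = f(1.150000, -0.672563) = 0.878596
  k4 = f(1.300000, -0.536421) = 1.127351
  u ← -0.800000 + (0.3/6)·(k1 + 2k2 + 2k3 + k4) = -0.540015
u(1.3) ≈ -0.5400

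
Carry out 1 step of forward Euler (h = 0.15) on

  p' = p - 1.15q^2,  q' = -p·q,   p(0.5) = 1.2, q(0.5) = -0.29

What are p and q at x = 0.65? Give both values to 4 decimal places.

1.3655, -0.2378

Euler on (p,q): p_{n+1} = p_n + h·p', q_{n+1} = q_n + h·q'.
0.500000: (1.200000, -0.290000); f=(1.103285, 0.348000) → (1.365493, -0.237800)
(p(0.65), q(0.65)) ≈ (1.3655, -0.2378)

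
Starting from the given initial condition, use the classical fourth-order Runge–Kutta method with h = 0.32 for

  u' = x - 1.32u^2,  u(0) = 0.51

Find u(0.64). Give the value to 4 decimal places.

RK4: k1 = f(x_n, u_n); k2 = f(x_n + h/2, u_n + (h/2)·k1); k3 = f(x_n + h/2, u_n + (h/2)·k2); k4 = f(x_n + h, u_n + h·k3); u_{n+1} = u_n + (h/6)·(k1 + 2k2 + 2k3 + k4).
x=0.000000, u=0.510000:
  k1 = f(0.000000, 0.510000) = -0.343332
  k2 = f(0.160000, 0.455067) = -0.113353
  k3 = f(0.160000, 0.491863) = -0.159347
  k4 = f(0.320000, 0.459009) = 0.041890
  u ← 0.510000 + (0.32/6)·(k1 + 2k2 + 2k3 + k4) = 0.464835
x=0.320000, u=0.464835:
  k1 = f(0.320000, 0.464835) = 0.034785
  k2 = f(0.480000, 0.470401) = 0.187915
  k3 = f(0.480000, 0.494901) = 0.156696
  k4 = f(0.640000, 0.514978) = 0.289933
  u ← 0.464835 + (0.32/6)·(k1 + 2k2 + 2k3 + k4) = 0.518912
u(0.64) ≈ 0.5189

0.5189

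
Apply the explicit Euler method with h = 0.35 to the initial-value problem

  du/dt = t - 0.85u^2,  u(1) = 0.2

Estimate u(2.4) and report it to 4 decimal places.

Euler: u_{n+1} = u_n + h·f(t_n, u_n).
t=1.000000, u=0.200000: f=0.966000 → u ← 0.200000 + 0.35·0.966000 = 0.538100
t=1.350000, u=0.538100: f=1.103881 → u ← 0.538100 + 0.35·1.103881 = 0.924458
t=1.700000, u=0.924458: f=0.973570 → u ← 0.924458 + 0.35·0.973570 = 1.265208
t=2.050000, u=1.265208: f=0.689362 → u ← 1.265208 + 0.35·0.689362 = 1.506484
u(2.4) ≈ 1.5065

1.5065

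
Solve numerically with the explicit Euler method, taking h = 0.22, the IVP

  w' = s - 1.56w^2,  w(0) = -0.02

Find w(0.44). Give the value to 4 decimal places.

0.0281

Euler: w_{n+1} = w_n + h·f(s_n, w_n).
s=0.000000, w=-0.020000: f=-0.000624 → w ← -0.020000 + 0.22·(-0.000624) = -0.020137
s=0.220000, w=-0.020137: f=0.219367 → w ← -0.020137 + 0.22·0.219367 = 0.028124
w(0.44) ≈ 0.0281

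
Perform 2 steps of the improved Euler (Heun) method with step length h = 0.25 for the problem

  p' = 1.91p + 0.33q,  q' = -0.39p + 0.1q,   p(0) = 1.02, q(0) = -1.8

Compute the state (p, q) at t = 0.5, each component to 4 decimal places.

2.0729, -2.1794

Heun on (p,q): k1 = f(t_n, state_n); k2 = f(t_n + h, state_n + h·k1); state_{n+1} = state_n + (h/2)·(k1 + k2).
0.000000: (1.020000, -1.800000)
  k1 = (1.354200, -0.577800)
  predictor → (1.358550, -1.944450)
  k2 = (1.953162, -0.724279)
  → (1.433420, -1.962760)
0.250000: (1.433420, -1.962760)
  k1 = (2.090122, -0.755310)
  predictor → (1.955951, -2.151587)
  k2 = (3.025842, -0.977980)
  → (2.072916, -2.179421)
(p(0.5), q(0.5)) ≈ (2.0729, -2.1794)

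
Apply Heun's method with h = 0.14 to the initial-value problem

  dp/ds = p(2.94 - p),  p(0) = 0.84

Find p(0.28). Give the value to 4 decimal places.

1.3972

Heun: k1 = f(s_n, p_n); k2 = f(s_n + h, p_n + h·k1); p_{n+1} = p_n + (h/2)·(k1 + k2).
s=0.000000, p=0.840000:
  k1 = f(0.000000, 0.840000) = 1.764000
  k2 = f(0.140000, 1.086960) = 2.014180
  p ← 0.840000 + (0.14/2)·(1.764000 + 2.014180) = 1.104473
s=0.140000, p=1.104473:
  k1 = f(0.140000, 1.104473) = 2.027290
  k2 = f(0.280000, 1.388293) = 2.154224
  p ← 1.104473 + (0.14/2)·(2.027290 + 2.154224) = 1.397179
p(0.28) ≈ 1.3972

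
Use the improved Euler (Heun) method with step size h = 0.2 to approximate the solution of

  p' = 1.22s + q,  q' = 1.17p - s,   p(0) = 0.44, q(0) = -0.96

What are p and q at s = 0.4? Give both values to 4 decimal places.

0.1786, -0.9087

Heun on (p,q): k1 = f(s_n, state_n); k2 = f(s_n + h, state_n + h·k1); state_{n+1} = state_n + (h/2)·(k1 + k2).
0.000000: (0.440000, -0.960000)
  k1 = (-0.960000, 0.514800)
  predictor → (0.248000, -0.857040)
  k2 = (-0.613040, 0.090160)
  → (0.282696, -0.899504)
0.200000: (0.282696, -0.899504)
  k1 = (-0.655504, 0.130754)
  predictor → (0.151595, -0.873353)
  k2 = (-0.385353, -0.222634)
  → (0.178610, -0.908692)
(p(0.4), q(0.4)) ≈ (0.1786, -0.9087)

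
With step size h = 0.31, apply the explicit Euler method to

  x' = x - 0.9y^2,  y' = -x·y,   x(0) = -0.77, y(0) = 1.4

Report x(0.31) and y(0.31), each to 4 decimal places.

-1.5555, 1.7342

Euler on (x,y): x_{n+1} = x_n + h·x', y_{n+1} = y_n + h·y'.
0.000000: (-0.770000, 1.400000); f=(-2.534000, 1.078000) → (-1.555540, 1.734180)
(x(0.31), y(0.31)) ≈ (-1.5555, 1.7342)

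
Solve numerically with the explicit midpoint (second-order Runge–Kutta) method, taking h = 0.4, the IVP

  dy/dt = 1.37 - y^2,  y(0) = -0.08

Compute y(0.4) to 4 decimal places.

0.4531

Midpoint: k1 = f(t_n, y_n); k2 = f(t_n + h/2, y_n + (h/2)·k1); y_{n+1} = y_n + h·k2.
t=0.000000, y=-0.080000:
  k1 = f(0.000000, -0.080000) = 1.363600
  k2 = f(0.200000, 0.192720) = 1.332859
  y ← -0.080000 + 0.4·1.332859 = 0.453144
y(0.4) ≈ 0.4531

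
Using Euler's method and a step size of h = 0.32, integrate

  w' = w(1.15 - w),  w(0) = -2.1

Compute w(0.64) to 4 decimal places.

-11.7334

Euler: w_{n+1} = w_n + h·f(s_n, w_n).
s=0.000000, w=-2.100000: f=-6.825000 → w ← -2.100000 + 0.32·(-6.825000) = -4.284000
s=0.320000, w=-4.284000: f=-23.279256 → w ← -4.284000 + 0.32·(-23.279256) = -11.733362
w(0.64) ≈ -11.7334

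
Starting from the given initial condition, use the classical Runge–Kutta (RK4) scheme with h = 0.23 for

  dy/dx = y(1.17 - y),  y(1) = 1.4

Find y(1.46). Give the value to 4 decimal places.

1.2941

RK4: k1 = f(x_n, y_n); k2 = f(x_n + h/2, y_n + (h/2)·k1); k3 = f(x_n + h/2, y_n + (h/2)·k2); k4 = f(x_n + h, y_n + h·k3); y_{n+1} = y_n + (h/6)·(k1 + 2k2 + 2k3 + k4).
x=1.000000, y=1.400000:
  k1 = f(1.000000, 1.400000) = -0.322000
  k2 = f(1.115000, 1.362970) = -0.263012
  k3 = f(1.115000, 1.369754) = -0.273613
  k4 = f(1.230000, 1.337069) = -0.223383
  y ← 1.400000 + (0.23/6)·(k1 + 2k2 + 2k3 + k4) = 1.337952
x=1.230000, y=1.337952:
  k1 = f(1.230000, 1.337952) = -0.224712
  k2 = f(1.345000, 1.312110) = -0.186465
  k3 = f(1.345000, 1.316509) = -0.192880
  k4 = f(1.460000, 1.293590) = -0.159875
  y ← 1.337952 + (0.23/6)·(k1 + 2k2 + 2k3 + k4) = 1.294127
y(1.46) ≈ 1.2941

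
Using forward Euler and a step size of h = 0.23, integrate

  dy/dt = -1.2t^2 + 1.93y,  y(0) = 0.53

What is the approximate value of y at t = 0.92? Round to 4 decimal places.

2.0575

Euler: y_{n+1} = y_n + h·f(t_n, y_n).
t=0.000000, y=0.530000: f=1.022900 → y ← 0.530000 + 0.23·1.022900 = 0.765267
t=0.230000, y=0.765267: f=1.413485 → y ← 0.765267 + 0.23·1.413485 = 1.090369
t=0.460000, y=1.090369: f=1.850491 → y ← 1.090369 + 0.23·1.850491 = 1.515982
t=0.690000, y=1.515982: f=2.354525 → y ← 1.515982 + 0.23·2.354525 = 2.057522
y(0.92) ≈ 2.0575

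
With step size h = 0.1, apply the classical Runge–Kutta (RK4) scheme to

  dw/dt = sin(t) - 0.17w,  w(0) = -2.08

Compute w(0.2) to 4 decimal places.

RK4: k1 = f(t_n, w_n); k2 = f(t_n + h/2, w_n + (h/2)·k1); k3 = f(t_n + h/2, w_n + (h/2)·k2); k4 = f(t_n + h, w_n + h·k3); w_{n+1} = w_n + (h/6)·(k1 + 2k2 + 2k3 + k4).
t=0.000000, w=-2.080000:
  k1 = f(0.000000, -2.080000) = 0.353600
  k2 = f(0.050000, -2.062320) = 0.400574
  k3 = f(0.050000, -2.059971) = 0.400174
  k4 = f(0.100000, -2.039983) = 0.446630
  w ← -2.080000 + (0.1/6)·(k1 + 2k2 + 2k3 + k4) = -2.039971
t=0.100000, w=-2.039971:
  k1 = f(0.100000, -2.039971) = 0.446629
  k2 = f(0.150000, -2.017640) = 0.492437
  k3 = f(0.150000, -2.015349) = 0.492048
  k4 = f(0.200000, -1.990766) = 0.537100
  w ← -2.039971 + (0.1/6)·(k1 + 2k2 + 2k3 + k4) = -1.990760
w(0.2) ≈ -1.9908

-1.9908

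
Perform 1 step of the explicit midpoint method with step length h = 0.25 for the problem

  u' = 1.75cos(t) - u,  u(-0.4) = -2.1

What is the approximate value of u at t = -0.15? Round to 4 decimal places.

-1.2699

Midpoint: k1 = f(t_n, u_n); k2 = f(t_n + h/2, u_n + (h/2)·k1); u_{n+1} = u_n + h·k2.
t=-0.400000, u=-2.100000:
  k1 = f(-0.400000, -2.100000) = 3.711857
  k2 = f(-0.275000, -1.636018) = 3.320262
  u ← -2.100000 + 0.25·3.320262 = -1.269934
u(-0.15) ≈ -1.2699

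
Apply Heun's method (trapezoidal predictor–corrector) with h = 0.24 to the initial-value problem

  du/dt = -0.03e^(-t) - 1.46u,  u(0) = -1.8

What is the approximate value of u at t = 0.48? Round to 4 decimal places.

Heun: k1 = f(t_n, u_n); k2 = f(t_n + h, u_n + h·k1); u_{n+1} = u_n + (h/2)·(k1 + k2).
t=0.000000, u=-1.800000:
  k1 = f(0.000000, -1.800000) = 2.598000
  k2 = f(0.240000, -1.176480) = 1.694062
  u ← -1.800000 + (0.24/2)·(2.598000 + 1.694062) = -1.284953
t=0.240000, u=-1.284953:
  k1 = f(0.240000, -1.284953) = 1.852432
  k2 = f(0.480000, -0.840369) = 1.208375
  u ← -1.284953 + (0.24/2)·(1.852432 + 1.208375) = -0.917656
u(0.48) ≈ -0.9177

-0.9177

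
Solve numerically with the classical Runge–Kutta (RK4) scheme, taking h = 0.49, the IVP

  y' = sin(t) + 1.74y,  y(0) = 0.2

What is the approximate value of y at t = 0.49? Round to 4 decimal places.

0.6269

RK4: k1 = f(t_n, y_n); k2 = f(t_n + h/2, y_n + (h/2)·k1); k3 = f(t_n + h/2, y_n + (h/2)·k2); k4 = f(t_n + h, y_n + h·k3); y_{n+1} = y_n + (h/6)·(k1 + 2k2 + 2k3 + k4).
t=0.000000, y=0.200000:
  k1 = f(0.000000, 0.200000) = 0.348000
  k2 = f(0.245000, 0.285260) = 0.738909
  k3 = f(0.245000, 0.381033) = 0.905553
  k4 = f(0.490000, 0.643721) = 1.590700
  y ← 0.200000 + (0.49/6)·(k1 + 2k2 + 2k3 + k4) = 0.626923
y(0.49) ≈ 0.6269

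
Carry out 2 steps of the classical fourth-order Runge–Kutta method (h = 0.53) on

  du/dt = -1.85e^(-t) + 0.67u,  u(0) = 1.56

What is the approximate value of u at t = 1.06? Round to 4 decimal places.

RK4: k1 = f(t_n, u_n); k2 = f(t_n + h/2, u_n + (h/2)·k1); k3 = f(t_n + h/2, u_n + (h/2)·k2); k4 = f(t_n + h, u_n + h·k3); u_{n+1} = u_n + (h/6)·(k1 + 2k2 + 2k3 + k4).
t=0.000000, u=1.560000:
  k1 = f(0.000000, 1.560000) = -0.804800
  k2 = f(0.265000, 1.346728) = -0.517023
  k3 = f(0.265000, 1.422989) = -0.465928
  k4 = f(0.530000, 1.313058) = -0.209170
  u ← 1.560000 + (0.53/6)·(k1 + 2k2 + 2k3 + k4) = 1.296778
t=0.530000, u=1.296778:
  k1 = f(0.530000, 1.296778) = -0.220078
  k2 = f(0.795000, 1.238457) = -0.005659
  k3 = f(0.795000, 1.295278) = 0.032411
  k4 = f(1.060000, 1.313956) = 0.239407
  u ← 1.296778 + (0.53/6)·(k1 + 2k2 + 2k3 + k4) = 1.303211
u(1.06) ≈ 1.3032

1.3032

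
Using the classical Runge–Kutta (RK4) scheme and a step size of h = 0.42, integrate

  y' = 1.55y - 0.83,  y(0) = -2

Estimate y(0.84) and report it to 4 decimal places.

-8.7760

RK4: k1 = f(s_n, y_n); k2 = f(s_n + h/2, y_n + (h/2)·k1); k3 = f(s_n + h/2, y_n + (h/2)·k2); k4 = f(s_n + h, y_n + h·k3); y_{n+1} = y_n + (h/6)·(k1 + 2k2 + 2k3 + k4).
s=0.000000, y=-2.000000:
  k1 = f(0.000000, -2.000000) = -3.930000
  k2 = f(0.210000, -2.825300) = -5.209215
  k3 = f(0.210000, -3.093935) = -5.625599
  k4 = f(0.420000, -4.362752) = -7.592265
  y ← -2.000000 + (0.42/6)·(k1 + 2k2 + 2k3 + k4) = -4.323433
s=0.420000, y=-4.323433:
  k1 = f(0.420000, -4.323433) = -7.531321
  k2 = f(0.630000, -5.905010) = -9.982765
  k3 = f(0.630000, -6.419813) = -10.780711
  k4 = f(0.840000, -8.851331) = -14.549563
  y ← -4.323433 + (0.42/6)·(k1 + 2k2 + 2k3 + k4) = -8.775981
y(0.84) ≈ -8.7760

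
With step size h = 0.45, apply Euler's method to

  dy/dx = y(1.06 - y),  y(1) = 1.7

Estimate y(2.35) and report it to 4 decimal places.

1.0937

Euler: y_{n+1} = y_n + h·f(x_n, y_n).
x=1.000000, y=1.700000: f=-1.088000 → y ← 1.700000 + 0.45·(-1.088000) = 1.210400
x=1.450000, y=1.210400: f=-0.182044 → y ← 1.210400 + 0.45·(-0.182044) = 1.128480
x=1.900000, y=1.128480: f=-0.077278 → y ← 1.128480 + 0.45·(-0.077278) = 1.093705
y(2.35) ≈ 1.0937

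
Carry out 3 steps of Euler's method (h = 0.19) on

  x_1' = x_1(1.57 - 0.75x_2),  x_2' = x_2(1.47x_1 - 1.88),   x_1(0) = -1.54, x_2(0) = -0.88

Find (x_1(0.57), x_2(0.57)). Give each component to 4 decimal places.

Euler on (x_1,x_2): x_1_{n+1} = x_1_n + h·x_1', x_2_{n+1} = x_2_n + h·x_2'.
0.000000: (-1.540000, -0.880000); f=(-3.434200, 3.646544) → (-2.192498, -0.187157)
0.190000: (-2.192498, -0.187157); f=(-3.749977, 0.955055) → (-2.904994, -0.005696)
0.380000: (-2.904994, -0.005696); f=(-4.573251, 0.035033) → (-3.773911, 0.000960)
(x_1(0.57), x_2(0.57)) ≈ (-3.7739, 0.0010)

-3.7739, 0.0010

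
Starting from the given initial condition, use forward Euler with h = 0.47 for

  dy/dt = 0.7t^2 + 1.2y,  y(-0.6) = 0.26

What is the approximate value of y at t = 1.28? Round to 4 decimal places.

2.2977

Euler: y_{n+1} = y_n + h·f(t_n, y_n).
t=-0.600000, y=0.260000: f=0.564000 → y ← 0.260000 + 0.47·0.564000 = 0.525080
t=-0.130000, y=0.525080: f=0.641926 → y ← 0.525080 + 0.47·0.641926 = 0.826785
t=0.340000, y=0.826785: f=1.073062 → y ← 0.826785 + 0.47·1.073062 = 1.331124
t=0.810000, y=1.331124: f=2.056619 → y ← 1.331124 + 0.47·2.056619 = 2.297736
y(1.28) ≈ 2.2977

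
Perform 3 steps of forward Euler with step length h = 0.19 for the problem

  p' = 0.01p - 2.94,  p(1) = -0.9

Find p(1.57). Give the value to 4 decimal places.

-2.5841

Euler: p_{n+1} = p_n + h·f(x_n, p_n).
x=1.000000, p=-0.900000: f=-2.949000 → p ← -0.900000 + 0.19·(-2.949000) = -1.460310
x=1.190000, p=-1.460310: f=-2.954603 → p ← -1.460310 + 0.19·(-2.954603) = -2.021685
x=1.380000, p=-2.021685: f=-2.960217 → p ← -2.021685 + 0.19·(-2.960217) = -2.584126
p(1.57) ≈ -2.5841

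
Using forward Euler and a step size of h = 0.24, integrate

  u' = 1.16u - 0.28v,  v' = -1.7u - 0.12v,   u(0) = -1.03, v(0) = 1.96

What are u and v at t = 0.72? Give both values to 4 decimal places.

-2.7582, 3.5850

Euler on (u,v): u_{n+1} = u_n + h·u', v_{n+1} = v_n + h·v'.
0.000000: (-1.030000, 1.960000); f=(-1.743600, 1.515800) → (-1.448464, 2.323792)
0.240000: (-1.448464, 2.323792); f=(-2.330880, 2.183534) → (-2.007875, 2.847840)
0.480000: (-2.007875, 2.847840); f=(-3.126530, 3.071647) → (-2.758243, 3.585035)
(u(0.72), v(0.72)) ≈ (-2.7582, 3.5850)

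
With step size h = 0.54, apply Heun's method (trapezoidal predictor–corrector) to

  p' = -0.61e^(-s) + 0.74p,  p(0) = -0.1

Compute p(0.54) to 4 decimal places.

-0.4744

Heun: k1 = f(s_n, p_n); k2 = f(s_n + h, p_n + h·k1); p_{n+1} = p_n + (h/2)·(k1 + k2).
s=0.000000, p=-0.100000:
  k1 = f(0.000000, -0.100000) = -0.684000
  k2 = f(0.540000, -0.469360) = -0.702803
  p ← -0.100000 + (0.54/2)·(-0.684000 + (-0.702803)) = -0.474437
p(0.54) ≈ -0.4744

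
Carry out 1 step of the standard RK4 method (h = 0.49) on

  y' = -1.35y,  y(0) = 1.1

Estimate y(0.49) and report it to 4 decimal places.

RK4: k1 = f(s_n, y_n); k2 = f(s_n + h/2, y_n + (h/2)·k1); k3 = f(s_n + h/2, y_n + (h/2)·k2); k4 = f(s_n + h, y_n + h·k3); y_{n+1} = y_n + (h/6)·(k1 + 2k2 + 2k3 + k4).
s=0.000000, y=1.100000:
  k1 = f(0.000000, 1.100000) = -1.485000
  k2 = f(0.245000, 0.736175) = -0.993836
  k3 = f(0.245000, 0.856510) = -1.156289
  k4 = f(0.490000, 0.533419) = -0.720115
  y ← 1.100000 + (0.49/6)·(k1 + 2k2 + 2k3 + k4) = 0.568729
y(0.49) ≈ 0.5687

0.5687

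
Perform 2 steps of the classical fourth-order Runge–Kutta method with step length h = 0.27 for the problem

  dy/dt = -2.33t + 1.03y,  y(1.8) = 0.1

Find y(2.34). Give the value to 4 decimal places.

-3.2675

RK4: k1 = f(t_n, y_n); k2 = f(t_n + h/2, y_n + (h/2)·k1); k3 = f(t_n + h/2, y_n + (h/2)·k2); k4 = f(t_n + h, y_n + h·k3); y_{n+1} = y_n + (h/6)·(k1 + 2k2 + 2k3 + k4).
t=1.800000, y=0.100000:
  k1 = f(1.800000, 0.100000) = -4.091000
  k2 = f(1.935000, -0.452285) = -4.974404
  k3 = f(1.935000, -0.571544) = -5.097241
  k4 = f(2.070000, -1.276255) = -6.137643
  y ← 0.100000 + (0.27/6)·(k1 + 2k2 + 2k3 + k4) = -1.266737
t=2.070000, y=-1.266737:
  k1 = f(2.070000, -1.266737) = -6.127839
  k2 = f(2.205000, -2.093995) = -7.294465
  k3 = f(2.205000, -2.251490) = -7.456684
  k4 = f(2.340000, -3.280042) = -8.830643
  y ← -1.266737 + (0.27/6)·(k1 + 2k2 + 2k3 + k4) = -3.267472
y(2.34) ≈ -3.2675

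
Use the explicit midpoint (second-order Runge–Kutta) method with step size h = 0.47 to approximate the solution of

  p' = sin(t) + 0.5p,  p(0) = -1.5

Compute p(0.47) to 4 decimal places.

-1.7845

Midpoint: k1 = f(t_n, p_n); k2 = f(t_n + h/2, p_n + (h/2)·k1); p_{n+1} = p_n + h·k2.
t=0.000000, p=-1.500000:
  k1 = f(0.000000, -1.500000) = -0.750000
  k2 = f(0.235000, -1.676250) = -0.605282
  p ← -1.500000 + 0.47·(-0.605282) = -1.784483
p(0.47) ≈ -1.7845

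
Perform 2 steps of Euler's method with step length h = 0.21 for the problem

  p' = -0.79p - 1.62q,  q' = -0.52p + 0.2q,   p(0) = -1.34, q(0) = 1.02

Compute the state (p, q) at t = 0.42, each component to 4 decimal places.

-1.6331, 1.4199

Euler on (p,q): p_{n+1} = p_n + h·p', q_{n+1} = q_n + h·q'.
0.000000: (-1.340000, 1.020000); f=(-0.593800, 0.900800) → (-1.464698, 1.209168)
0.210000: (-1.464698, 1.209168); f=(-0.801741, 1.003477) → (-1.633064, 1.419898)
(p(0.42), q(0.42)) ≈ (-1.6331, 1.4199)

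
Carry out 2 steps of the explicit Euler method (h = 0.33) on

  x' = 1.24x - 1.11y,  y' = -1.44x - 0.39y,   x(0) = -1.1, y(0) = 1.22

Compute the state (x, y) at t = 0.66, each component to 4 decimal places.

-3.3950, 2.3306

Euler on (x,y): x_{n+1} = x_n + h·x', y_{n+1} = y_n + h·y'.
0.000000: (-1.100000, 1.220000); f=(-2.718200, 1.108200) → (-1.997006, 1.585706)
0.330000: (-1.997006, 1.585706); f=(-4.236421, 2.257263) → (-3.395025, 2.330603)
(x(0.66), y(0.66)) ≈ (-3.3950, 2.3306)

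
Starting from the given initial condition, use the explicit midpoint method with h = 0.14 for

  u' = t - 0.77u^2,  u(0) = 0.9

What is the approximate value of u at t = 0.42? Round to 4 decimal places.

0.7746

Midpoint: k1 = f(t_n, u_n); k2 = f(t_n + h/2, u_n + (h/2)·k1); u_{n+1} = u_n + h·k2.
t=0.000000, u=0.900000:
  k1 = f(0.000000, 0.900000) = -0.623700
  k2 = f(0.070000, 0.856341) = -0.494656
  u ← 0.900000 + 0.14·(-0.494656) = 0.830748
t=0.140000, u=0.830748:
  k1 = f(0.140000, 0.830748) = -0.391410
  k2 = f(0.210000, 0.803349) = -0.286935
  u ← 0.830748 + 0.14·(-0.286935) = 0.790577
t=0.280000, u=0.790577:
  k1 = f(0.280000, 0.790577) = -0.201259
  k2 = f(0.350000, 0.776489) = -0.114260
  u ← 0.790577 + 0.14·(-0.114260) = 0.774581
u(0.42) ≈ 0.7746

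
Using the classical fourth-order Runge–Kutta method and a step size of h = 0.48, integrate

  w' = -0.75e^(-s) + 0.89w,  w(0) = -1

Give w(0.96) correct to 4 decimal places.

-3.1302

RK4: k1 = f(s_n, w_n); k2 = f(s_n + h/2, w_n + (h/2)·k1); k3 = f(s_n + h/2, w_n + (h/2)·k2); k4 = f(s_n + h, w_n + h·k3); w_{n+1} = w_n + (h/6)·(k1 + 2k2 + 2k3 + k4).
s=0.000000, w=-1.000000:
  k1 = f(0.000000, -1.000000) = -1.640000
  k2 = f(0.240000, -1.393600) = -1.830275
  k3 = f(0.240000, -1.439266) = -1.870918
  k4 = f(0.480000, -1.898040) = -2.153344
  w ← -1.000000 + (0.48/6)·(k1 + 2k2 + 2k3 + k4) = -1.895658
s=0.480000, w=-1.895658:
  k1 = f(0.480000, -1.895658) = -2.151223
  k2 = f(0.720000, -2.411952) = -2.511701
  k3 = f(0.720000, -2.498467) = -2.588699
  k4 = f(0.960000, -3.138234) = -3.080198
  w ← -1.895658 + (0.48/6)·(k1 + 2k2 + 2k3 + k4) = -3.130236
w(0.96) ≈ -3.1302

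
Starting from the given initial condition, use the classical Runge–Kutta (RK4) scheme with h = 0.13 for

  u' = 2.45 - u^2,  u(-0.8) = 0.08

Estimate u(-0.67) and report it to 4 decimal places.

RK4: k1 = f(s_n, u_n); k2 = f(s_n + h/2, u_n + (h/2)·k1); k3 = f(s_n + h/2, u_n + (h/2)·k2); k4 = f(s_n + h, u_n + h·k3); u_{n+1} = u_n + (h/6)·(k1 + 2k2 + 2k3 + k4).
s=-0.800000, u=0.080000:
  k1 = f(-0.800000, 0.080000) = 2.443600
  k2 = f(-0.735000, 0.238834) = 2.392958
  k3 = f(-0.735000, 0.235542) = 2.394520
  k4 = f(-0.670000, 0.391288) = 2.296894
  u ← 0.080000 + (0.13/6)·(k1 + 2k2 + 2k3 + k4) = 0.390168
u(-0.67) ≈ 0.3902

0.3902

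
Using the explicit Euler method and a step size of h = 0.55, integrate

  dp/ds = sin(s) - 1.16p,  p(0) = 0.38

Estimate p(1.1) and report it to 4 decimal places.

0.3373

Euler: p_{n+1} = p_n + h·f(s_n, p_n).
s=0.000000, p=0.380000: f=-0.440800 → p ← 0.380000 + 0.55·(-0.440800) = 0.137560
s=0.550000, p=0.137560: f=0.363118 → p ← 0.137560 + 0.55·0.363118 = 0.337275
p(1.1) ≈ 0.3373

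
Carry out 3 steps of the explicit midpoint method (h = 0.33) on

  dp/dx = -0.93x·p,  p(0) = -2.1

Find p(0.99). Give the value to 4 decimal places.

Midpoint: k1 = f(x_n, p_n); k2 = f(x_n + h/2, p_n + (h/2)·k1); p_{n+1} = p_n + h·k2.
x=0.000000, p=-2.100000:
  k1 = f(0.000000, -2.100000) = 0.000000
  k2 = f(0.165000, -2.100000) = 0.322245
  p ← -2.100000 + 0.33·0.322245 = -1.993659
x=0.330000, p=-1.993659:
  k1 = f(0.330000, -1.993659) = 0.611854
  k2 = f(0.495000, -1.892703) = 0.871306
  p ← -1.993659 + 0.33·0.871306 = -1.706128
x=0.660000, p=-1.706128:
  k1 = f(0.660000, -1.706128) = 1.047221
  k2 = f(0.825000, -1.533337) = 1.176453
  p ← -1.706128 + 0.33·1.176453 = -1.317899
p(0.99) ≈ -1.3179

-1.3179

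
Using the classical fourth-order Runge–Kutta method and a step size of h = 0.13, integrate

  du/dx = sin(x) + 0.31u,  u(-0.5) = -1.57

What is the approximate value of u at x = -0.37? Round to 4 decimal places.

-1.6905

RK4: k1 = f(x_n, u_n); k2 = f(x_n + h/2, u_n + (h/2)·k1); k3 = f(x_n + h/2, u_n + (h/2)·k2); k4 = f(x_n + h, u_n + h·k3); u_{n+1} = u_n + (h/6)·(k1 + 2k2 + 2k3 + k4).
x=-0.500000, u=-1.570000:
  k1 = f(-0.500000, -1.570000) = -0.966126
  k2 = f(-0.435000, -1.632798) = -0.927578
  k3 = f(-0.435000, -1.630293) = -0.926801
  k4 = f(-0.370000, -1.690484) = -0.885666
  u ← -1.570000 + (0.13/6)·(k1 + 2k2 + 2k3 + k4) = -1.690479
u(-0.37) ≈ -1.6905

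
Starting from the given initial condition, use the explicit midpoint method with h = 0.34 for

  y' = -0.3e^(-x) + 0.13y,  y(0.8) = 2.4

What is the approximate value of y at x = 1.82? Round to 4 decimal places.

Midpoint: k1 = f(x_n, y_n); k2 = f(x_n + h/2, y_n + (h/2)·k1); y_{n+1} = y_n + h·k2.
x=0.800000, y=2.400000:
  k1 = f(0.800000, 2.400000) = 0.177201
  k2 = f(0.970000, 2.430124) = 0.202191
  y ← 2.400000 + 0.34·0.202191 = 2.468745
x=1.140000, y=2.468745:
  k1 = f(1.140000, 2.468745) = 0.224991
  k2 = f(1.310000, 2.506994) = 0.244963
  y ← 2.468745 + 0.34·0.244963 = 2.552032
x=1.480000, y=2.552032:
  k1 = f(1.480000, 2.552032) = 0.263473
  k2 = f(1.650000, 2.596823) = 0.279972
  y ← 2.552032 + 0.34·0.279972 = 2.647223
y(1.82) ≈ 2.6472

2.6472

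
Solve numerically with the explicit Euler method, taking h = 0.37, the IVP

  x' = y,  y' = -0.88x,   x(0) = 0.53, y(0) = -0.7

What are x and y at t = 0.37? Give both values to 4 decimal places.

Euler on (x,y): x_{n+1} = x_n + h·x', y_{n+1} = y_n + h·y'.
0.000000: (0.530000, -0.700000); f=(-0.700000, -0.466400) → (0.271000, -0.872568)
(x(0.37), y(0.37)) ≈ (0.2710, -0.8726)

0.2710, -0.8726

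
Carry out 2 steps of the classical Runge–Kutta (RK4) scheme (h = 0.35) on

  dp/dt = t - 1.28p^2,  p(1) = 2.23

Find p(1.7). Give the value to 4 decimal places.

RK4: k1 = f(t_n, p_n); k2 = f(t_n + h/2, p_n + (h/2)·k1); k3 = f(t_n + h/2, p_n + (h/2)·k2); k4 = f(t_n + h, p_n + h·k3); p_{n+1} = p_n + (h/6)·(k1 + 2k2 + 2k3 + k4).
t=1.000000, p=2.230000:
  k1 = f(1.000000, 2.230000) = -5.365312
  k2 = f(1.175000, 1.291070) = -0.958584
  k3 = f(1.175000, 2.062248) = -4.268668
  k4 = f(1.350000, 0.735966) = 0.656693
  p ← 2.230000 + (0.35/6)·(k1 + 2k2 + 2k3 + k4) = 1.345484
t=1.350000, p=1.345484:
  k1 = f(1.350000, 1.345484) = -0.967220
  k2 = f(1.525000, 1.176221) = -0.245874
  k3 = f(1.525000, 1.302456) = -0.646383
  k4 = f(1.700000, 1.119250) = 0.096516
  p ← 1.345484 + (0.35/6)·(k1 + 2k2 + 2k3 + k4) = 1.190597
p(1.7) ≈ 1.1906

1.1906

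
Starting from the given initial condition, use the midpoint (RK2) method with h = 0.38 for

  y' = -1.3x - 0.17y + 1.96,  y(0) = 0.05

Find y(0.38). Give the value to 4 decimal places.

Midpoint: k1 = f(x_n, y_n); k2 = f(x_n + h/2, y_n + (h/2)·k1); y_{n+1} = y_n + h·k2.
x=0.000000, y=0.050000:
  k1 = f(0.000000, 0.050000) = 1.951500
  k2 = f(0.190000, 0.420785) = 1.641467
  y ← 0.050000 + 0.38·1.641467 = 0.673757
y(0.38) ≈ 0.6738

0.6738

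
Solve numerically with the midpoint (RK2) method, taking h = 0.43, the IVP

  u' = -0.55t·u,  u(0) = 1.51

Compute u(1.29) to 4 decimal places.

Midpoint: k1 = f(t_n, u_n); k2 = f(t_n + h/2, u_n + (h/2)·k1); u_{n+1} = u_n + h·k2.
t=0.000000, u=1.510000:
  k1 = f(0.000000, 1.510000) = 0.000000
  k2 = f(0.215000, 1.510000) = -0.178558
  u ← 1.510000 + 0.43·(-0.178558) = 1.433220
t=0.430000, u=1.433220:
  k1 = f(0.430000, 1.433220) = -0.338957
  k2 = f(0.645000, 1.360345) = -0.482582
  u ← 1.433220 + 0.43·(-0.482582) = 1.225710
t=0.860000, u=1.225710:
  k1 = f(0.860000, 1.225710) = -0.579761
  k2 = f(1.075000, 1.101061) = -0.651003
  u ← 1.225710 + 0.43·(-0.651003) = 0.945779
u(1.29) ≈ 0.9458

0.9458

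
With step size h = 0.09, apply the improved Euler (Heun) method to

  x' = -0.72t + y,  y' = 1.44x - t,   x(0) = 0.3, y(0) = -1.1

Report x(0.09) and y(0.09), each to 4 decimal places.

0.1998, -1.0716

Heun on (x,y): k1 = f(t_n, state_n); k2 = f(t_n + h, state_n + h·k1); state_{n+1} = state_n + (h/2)·(k1 + k2).
0.000000: (0.300000, -1.100000)
  k1 = (-1.100000, 0.432000)
  predictor → (0.201000, -1.061120)
  k2 = (-1.125920, 0.199440)
  → (0.199834, -1.071585)
(x(0.09), y(0.09)) ≈ (0.1998, -1.0716)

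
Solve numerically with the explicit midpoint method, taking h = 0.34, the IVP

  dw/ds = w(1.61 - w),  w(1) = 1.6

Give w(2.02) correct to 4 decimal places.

1.6078

Midpoint: k1 = f(s_n, w_n); k2 = f(s_n + h/2, w_n + (h/2)·k1); w_{n+1} = w_n + h·k2.
s=1.000000, w=1.600000:
  k1 = f(1.000000, 1.600000) = 0.016000
  k2 = f(1.170000, 1.602720) = 0.011668
  w ← 1.600000 + 0.34·0.011668 = 1.603967
s=1.340000, w=1.603967:
  k1 = f(1.340000, 1.603967) = 0.009677
  k2 = f(1.510000, 1.605612) = 0.007045
  w ← 1.603967 + 0.34·0.007045 = 1.606362
s=1.680000, w=1.606362:
  k1 = f(1.680000, 1.606362) = 0.005843
  k2 = f(1.850000, 1.607356) = 0.004250
  w ← 1.606362 + 0.34·0.004250 = 1.607808
w(2.02) ≈ 1.6078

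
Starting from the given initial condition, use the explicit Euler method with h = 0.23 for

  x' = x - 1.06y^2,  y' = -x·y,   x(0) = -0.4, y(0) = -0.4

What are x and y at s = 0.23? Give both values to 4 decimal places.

Euler on (x,y): x_{n+1} = x_n + h·x', y_{n+1} = y_n + h·y'.
0.000000: (-0.400000, -0.400000); f=(-0.569600, -0.160000) → (-0.531008, -0.436800)
(x(0.23), y(0.23)) ≈ (-0.5310, -0.4368)

-0.5310, -0.4368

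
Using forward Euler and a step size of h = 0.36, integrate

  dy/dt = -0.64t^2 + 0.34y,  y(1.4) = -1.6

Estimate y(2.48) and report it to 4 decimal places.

Euler: y_{n+1} = y_n + h·f(t_n, y_n).
t=1.400000, y=-1.600000: f=-1.798400 → y ← -1.600000 + 0.36·(-1.798400) = -2.247424
t=1.760000, y=-2.247424: f=-2.746588 → y ← -2.247424 + 0.36·(-2.746588) = -3.236196
t=2.120000, y=-3.236196: f=-3.976723 → y ← -3.236196 + 0.36·(-3.976723) = -4.667816
y(2.48) ≈ -4.6678

-4.6678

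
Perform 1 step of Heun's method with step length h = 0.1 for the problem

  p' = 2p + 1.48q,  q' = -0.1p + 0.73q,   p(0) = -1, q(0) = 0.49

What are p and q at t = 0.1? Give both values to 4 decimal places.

-1.1368, 0.5381

Heun on (p,q): k1 = f(t_n, state_n); k2 = f(t_n + h, state_n + h·k1); state_{n+1} = state_n + (h/2)·(k1 + k2).
0.000000: (-1.000000, 0.490000)
  k1 = (-1.274800, 0.457700)
  predictor → (-1.127480, 0.535770)
  k2 = (-1.462020, 0.503860)
  → (-1.136841, 0.538078)
(p(0.1), q(0.1)) ≈ (-1.1368, 0.5381)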